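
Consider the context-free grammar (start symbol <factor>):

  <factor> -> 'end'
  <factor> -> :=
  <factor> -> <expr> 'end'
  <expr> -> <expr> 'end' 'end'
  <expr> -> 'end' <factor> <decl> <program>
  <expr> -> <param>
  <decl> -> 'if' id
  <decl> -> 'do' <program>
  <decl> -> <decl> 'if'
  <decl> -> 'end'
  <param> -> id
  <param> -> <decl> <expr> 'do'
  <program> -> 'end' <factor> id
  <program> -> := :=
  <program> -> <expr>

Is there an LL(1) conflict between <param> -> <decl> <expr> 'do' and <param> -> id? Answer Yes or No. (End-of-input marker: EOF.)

No

FIRST(<decl> <expr> 'do') = { 'do', 'end', 'if' } and FIRST(id) = { id }.
The FIRST sets are disjoint and neither alternative is nullable — no conflict.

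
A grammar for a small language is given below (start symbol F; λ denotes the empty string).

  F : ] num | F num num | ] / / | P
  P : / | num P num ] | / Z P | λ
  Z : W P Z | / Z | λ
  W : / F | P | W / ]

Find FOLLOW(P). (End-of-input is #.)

{ #, /, num }

In F : P: P is at the end, add FOLLOW(F) = { #, /, num }.
In P : num P num ]: add FIRST(num ]) = { num }.
In P : / Z P: P is at the end, add FOLLOW(P) = { #, /, num }.
In Z : W P Z: add FIRST(Z)\{λ} = { /, num }.
  Since Z is nullable, also add FOLLOW(Z) = { #, /, num }.
In W : P: P is at the end, add FOLLOW(W) = { #, /, num }.
Union: FOLLOW(P) = { #, /, num }.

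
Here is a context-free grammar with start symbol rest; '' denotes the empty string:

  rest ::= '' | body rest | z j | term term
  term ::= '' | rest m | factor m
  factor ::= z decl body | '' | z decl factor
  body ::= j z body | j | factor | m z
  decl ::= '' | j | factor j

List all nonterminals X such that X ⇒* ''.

{ body, decl, factor, rest, term }

Directly nullable (have an ''-production): rest, term, factor, decl.
body ::= factor with every symbol nullable, so body is nullable.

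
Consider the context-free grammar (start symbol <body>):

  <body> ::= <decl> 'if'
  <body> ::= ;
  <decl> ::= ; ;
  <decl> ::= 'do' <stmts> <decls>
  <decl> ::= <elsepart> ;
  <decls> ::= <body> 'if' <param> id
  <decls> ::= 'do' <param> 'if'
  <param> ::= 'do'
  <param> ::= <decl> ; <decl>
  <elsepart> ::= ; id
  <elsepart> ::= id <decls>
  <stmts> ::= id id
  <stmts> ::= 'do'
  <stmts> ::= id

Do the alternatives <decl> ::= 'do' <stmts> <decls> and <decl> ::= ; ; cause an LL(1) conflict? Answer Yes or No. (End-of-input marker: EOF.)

FIRST('do' <stmts> <decls>) = { 'do' } and FIRST(; ;) = { ; }.
The FIRST sets are disjoint and neither alternative is nullable — no conflict.

No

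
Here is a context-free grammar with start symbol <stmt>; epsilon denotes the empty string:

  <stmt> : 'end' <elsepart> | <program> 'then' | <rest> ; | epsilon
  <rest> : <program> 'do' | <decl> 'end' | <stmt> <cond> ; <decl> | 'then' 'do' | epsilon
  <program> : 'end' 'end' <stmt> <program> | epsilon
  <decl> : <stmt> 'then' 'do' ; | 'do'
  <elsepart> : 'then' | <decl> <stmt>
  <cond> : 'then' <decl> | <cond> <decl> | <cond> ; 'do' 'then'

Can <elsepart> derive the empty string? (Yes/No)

Nullable nonterminals: <program>, <rest>, <stmt>.
No production of <elsepart> has an RHS whose symbols are all nullable, so <elsepart> is not nullable.

No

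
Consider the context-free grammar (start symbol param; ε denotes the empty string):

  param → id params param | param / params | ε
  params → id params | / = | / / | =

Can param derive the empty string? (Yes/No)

param has an ε-production, so param ⇒ ε.

Yes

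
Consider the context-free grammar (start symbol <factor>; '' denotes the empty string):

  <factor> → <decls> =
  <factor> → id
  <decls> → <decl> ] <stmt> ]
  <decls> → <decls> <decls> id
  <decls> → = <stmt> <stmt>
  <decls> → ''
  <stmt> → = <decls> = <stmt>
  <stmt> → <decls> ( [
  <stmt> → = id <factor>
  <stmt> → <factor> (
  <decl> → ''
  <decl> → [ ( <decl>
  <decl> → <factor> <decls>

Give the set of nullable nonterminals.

{ <decl>, <decls> }

Directly nullable (have an ''-production): <decls>, <decl>.
No other nonterminal has a production whose RHS symbols are all nullable.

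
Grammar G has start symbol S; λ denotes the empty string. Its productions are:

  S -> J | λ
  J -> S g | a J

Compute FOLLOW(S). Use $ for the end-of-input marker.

{ $, g }

S is the start symbol, so $ ∈ FOLLOW(S).
In J -> S g: add FIRST(g) = { g }.
Union: FOLLOW(S) = { $, g }.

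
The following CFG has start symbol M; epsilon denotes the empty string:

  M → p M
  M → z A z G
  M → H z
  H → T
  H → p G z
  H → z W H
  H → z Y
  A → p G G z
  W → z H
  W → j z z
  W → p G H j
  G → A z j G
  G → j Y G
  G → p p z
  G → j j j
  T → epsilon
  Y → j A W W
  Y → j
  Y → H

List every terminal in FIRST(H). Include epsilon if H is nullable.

{ p, z, epsilon }

From H → T: add FIRST(T) = { epsilon } (including epsilon since T is nullable).
H → p G z contributes {p}.
H → z W H contributes {z}.
H → z Y contributes {z}.
Union: FIRST(H) = { p, z, epsilon }.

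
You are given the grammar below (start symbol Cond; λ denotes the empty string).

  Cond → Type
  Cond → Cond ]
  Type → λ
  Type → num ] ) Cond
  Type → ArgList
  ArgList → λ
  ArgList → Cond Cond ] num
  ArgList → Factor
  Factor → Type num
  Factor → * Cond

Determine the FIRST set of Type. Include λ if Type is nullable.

{ *, ], num, λ }

Type → λ contributes λ.
Type → num ] ) Cond contributes {num}.
From Type → ArgList: add FIRST(ArgList) = { *, ], num, λ } (including λ since ArgList is nullable).
Union: FIRST(Type) = { *, ], num, λ }.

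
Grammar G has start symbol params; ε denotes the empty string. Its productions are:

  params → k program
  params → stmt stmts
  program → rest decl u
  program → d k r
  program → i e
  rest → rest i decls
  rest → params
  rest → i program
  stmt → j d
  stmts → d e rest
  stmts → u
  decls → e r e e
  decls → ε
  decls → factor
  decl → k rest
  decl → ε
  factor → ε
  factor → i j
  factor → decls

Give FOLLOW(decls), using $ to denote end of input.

{ $, i, k, u }

In rest → rest i decls: decls is at the end, add FOLLOW(rest) = { $, i, k, u }.
In factor → decls: decls is at the end, add FOLLOW(factor) = { $, i, k, u }.
Union: FOLLOW(decls) = { $, i, k, u }.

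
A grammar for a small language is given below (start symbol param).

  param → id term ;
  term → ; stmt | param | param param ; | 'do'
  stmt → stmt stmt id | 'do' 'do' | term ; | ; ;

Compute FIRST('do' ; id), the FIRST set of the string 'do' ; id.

'do' is a terminal; add {'do'} and stop.

{ 'do' }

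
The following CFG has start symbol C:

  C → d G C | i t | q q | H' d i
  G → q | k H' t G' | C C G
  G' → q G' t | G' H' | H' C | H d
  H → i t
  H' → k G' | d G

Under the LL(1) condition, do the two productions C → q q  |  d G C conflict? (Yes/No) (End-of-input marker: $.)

FIRST(q q) = { q } and FIRST(d G C) = { d }.
The FIRST sets are disjoint and neither alternative is nullable — no conflict.

No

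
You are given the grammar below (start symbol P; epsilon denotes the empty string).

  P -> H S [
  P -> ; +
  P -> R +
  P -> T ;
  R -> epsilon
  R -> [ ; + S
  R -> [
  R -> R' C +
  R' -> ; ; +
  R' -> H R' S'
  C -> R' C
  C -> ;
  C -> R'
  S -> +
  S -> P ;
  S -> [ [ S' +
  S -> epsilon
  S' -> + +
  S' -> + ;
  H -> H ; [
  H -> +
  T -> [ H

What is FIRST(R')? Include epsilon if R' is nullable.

R' -> ; ; + contributes {;}.
From R' -> H R' S': add FIRST(H) = { + }.
Union: FIRST(R') = { +, ; }.

{ +, ; }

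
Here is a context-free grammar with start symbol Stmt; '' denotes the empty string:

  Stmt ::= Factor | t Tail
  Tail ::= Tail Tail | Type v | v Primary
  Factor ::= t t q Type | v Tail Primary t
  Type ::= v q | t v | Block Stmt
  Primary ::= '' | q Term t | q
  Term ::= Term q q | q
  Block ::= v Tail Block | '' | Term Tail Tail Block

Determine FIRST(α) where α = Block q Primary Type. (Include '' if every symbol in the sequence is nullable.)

Add FIRST(Block)\{''} = { q, v }; Block is nullable, continue.
q is a terminal; add {q} and stop.

{ q, v }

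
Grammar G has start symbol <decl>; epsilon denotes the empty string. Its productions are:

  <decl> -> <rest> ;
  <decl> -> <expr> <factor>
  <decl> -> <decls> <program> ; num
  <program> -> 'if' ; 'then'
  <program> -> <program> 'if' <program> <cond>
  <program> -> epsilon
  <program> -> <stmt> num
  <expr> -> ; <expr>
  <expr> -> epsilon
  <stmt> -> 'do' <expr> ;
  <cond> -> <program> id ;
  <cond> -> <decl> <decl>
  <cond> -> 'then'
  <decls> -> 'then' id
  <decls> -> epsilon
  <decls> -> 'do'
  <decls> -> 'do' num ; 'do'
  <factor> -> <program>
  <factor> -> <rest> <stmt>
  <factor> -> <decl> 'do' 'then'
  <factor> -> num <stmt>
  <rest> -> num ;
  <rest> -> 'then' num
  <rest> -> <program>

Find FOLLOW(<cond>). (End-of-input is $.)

{ $, 'do', 'if', 'then', ;, id, num }

In <program> -> <program> 'if' <program> <cond>: <cond> is at the end, add FOLLOW(<program>) = { $, 'do', 'if', 'then', ;, id, num }.
Union: FOLLOW(<cond>) = { $, 'do', 'if', 'then', ;, id, num }.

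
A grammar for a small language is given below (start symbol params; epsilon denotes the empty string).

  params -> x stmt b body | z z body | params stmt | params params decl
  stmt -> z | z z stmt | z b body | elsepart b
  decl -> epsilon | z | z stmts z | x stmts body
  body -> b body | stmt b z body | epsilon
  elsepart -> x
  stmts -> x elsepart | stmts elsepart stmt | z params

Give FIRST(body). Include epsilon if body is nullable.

body -> b body contributes {b}.
From body -> stmt b z body: add FIRST(stmt) = { x, z }.
body -> epsilon contributes epsilon.
Union: FIRST(body) = { b, x, z, epsilon }.

{ b, x, z, epsilon }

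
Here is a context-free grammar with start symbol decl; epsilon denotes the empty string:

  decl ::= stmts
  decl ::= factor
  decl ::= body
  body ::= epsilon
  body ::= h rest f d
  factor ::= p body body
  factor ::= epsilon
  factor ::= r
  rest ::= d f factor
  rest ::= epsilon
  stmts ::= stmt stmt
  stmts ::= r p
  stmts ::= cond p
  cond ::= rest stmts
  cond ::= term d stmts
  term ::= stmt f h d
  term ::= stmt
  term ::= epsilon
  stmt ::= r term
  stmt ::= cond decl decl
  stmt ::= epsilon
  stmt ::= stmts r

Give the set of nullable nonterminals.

{ body, cond, decl, factor, rest, stmt, stmts, term }

Directly nullable (have an epsilon-production): body, factor, rest, term, stmt.
stmts ::= stmt stmt with every symbol nullable, so stmts is nullable.
cond ::= rest stmts with every symbol nullable, so cond is nullable.
decl ::= stmts with every symbol nullable, so decl is nullable.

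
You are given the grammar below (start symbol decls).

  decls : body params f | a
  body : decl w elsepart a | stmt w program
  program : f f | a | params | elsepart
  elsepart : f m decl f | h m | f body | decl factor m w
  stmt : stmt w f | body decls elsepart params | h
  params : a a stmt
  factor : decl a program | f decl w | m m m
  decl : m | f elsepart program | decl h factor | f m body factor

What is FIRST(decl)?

decl : m contributes {m}.
decl : f elsepart program contributes {f}.
From decl : decl h factor: add FIRST(decl) = { f, m }.
decl : f m body factor contributes {f}.
Union: FIRST(decl) = { f, m }.

{ f, m }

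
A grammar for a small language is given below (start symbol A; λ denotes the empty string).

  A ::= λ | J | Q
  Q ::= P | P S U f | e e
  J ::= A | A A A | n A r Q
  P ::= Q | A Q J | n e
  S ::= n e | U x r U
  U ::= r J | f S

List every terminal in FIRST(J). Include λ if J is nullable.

{ e, n, λ }

From J ::= A: add FIRST(A) = { e, n, λ } (including λ since A is nullable).
From J ::= A A A: A, A, A nullable, take FIRST(A) ∪ FIRST(A) ∪ FIRST(A) = { e, n }; also λ since the whole RHS is nullable.
J ::= n A r Q contributes {n}.
Union: FIRST(J) = { e, n, λ }.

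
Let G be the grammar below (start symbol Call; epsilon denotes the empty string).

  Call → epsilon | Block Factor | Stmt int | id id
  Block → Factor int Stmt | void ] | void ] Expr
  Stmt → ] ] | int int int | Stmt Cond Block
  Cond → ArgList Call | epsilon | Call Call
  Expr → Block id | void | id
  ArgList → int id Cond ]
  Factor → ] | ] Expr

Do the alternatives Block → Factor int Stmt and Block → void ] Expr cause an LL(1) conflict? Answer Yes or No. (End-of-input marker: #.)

FIRST(Factor int Stmt) = { ] } and FIRST(void ] Expr) = { void }.
The FIRST sets are disjoint and neither alternative is nullable — no conflict.

No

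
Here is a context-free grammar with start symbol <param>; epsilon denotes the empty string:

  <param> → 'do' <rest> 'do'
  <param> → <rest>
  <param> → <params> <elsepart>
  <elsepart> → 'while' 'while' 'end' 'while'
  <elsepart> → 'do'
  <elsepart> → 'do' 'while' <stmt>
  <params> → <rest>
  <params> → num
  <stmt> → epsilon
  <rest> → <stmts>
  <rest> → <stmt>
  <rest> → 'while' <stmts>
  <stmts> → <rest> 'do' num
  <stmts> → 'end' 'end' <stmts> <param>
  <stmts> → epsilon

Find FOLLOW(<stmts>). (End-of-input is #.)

{ #, 'do', 'end', 'while', num }

In <rest> → <stmts>: <stmts> is at the end, add FOLLOW(<rest>) = { #, 'do', 'end', 'while', num }.
In <rest> → 'while' <stmts>: <stmts> is at the end, add FOLLOW(<rest>) = { #, 'do', 'end', 'while', num }.
In <stmts> → 'end' 'end' <stmts> <param>: add FIRST(<param>)\{epsilon} = { 'do', 'end', 'while', num }.
  Since <param> is nullable, also add FOLLOW(<stmts>) = { #, 'do', 'end', 'while', num }.
Union: FOLLOW(<stmts>) = { #, 'do', 'end', 'while', num }.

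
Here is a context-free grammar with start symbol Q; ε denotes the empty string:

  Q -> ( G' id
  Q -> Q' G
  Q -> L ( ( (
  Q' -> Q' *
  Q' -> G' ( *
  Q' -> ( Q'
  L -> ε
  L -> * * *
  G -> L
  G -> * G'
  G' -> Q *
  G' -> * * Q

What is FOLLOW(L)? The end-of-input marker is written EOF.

In Q -> L ( ( (: add FIRST(( ( () = { ( }.
In G -> L: L is at the end, add FOLLOW(G) = { EOF, (, *, id }.
Union: FOLLOW(L) = { EOF, (, *, id }.

{ EOF, (, *, id }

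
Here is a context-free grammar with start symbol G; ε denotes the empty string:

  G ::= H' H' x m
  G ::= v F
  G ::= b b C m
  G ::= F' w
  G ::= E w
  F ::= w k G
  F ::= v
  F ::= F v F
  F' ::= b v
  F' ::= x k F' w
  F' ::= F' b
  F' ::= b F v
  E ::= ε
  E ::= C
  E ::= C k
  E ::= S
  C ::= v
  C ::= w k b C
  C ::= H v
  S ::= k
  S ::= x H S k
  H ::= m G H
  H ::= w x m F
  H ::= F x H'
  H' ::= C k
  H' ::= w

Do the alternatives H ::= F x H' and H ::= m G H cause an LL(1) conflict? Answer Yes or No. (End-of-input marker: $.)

No

FIRST(F x H') = { v, w } and FIRST(m G H) = { m }.
The FIRST sets are disjoint and neither alternative is nullable — no conflict.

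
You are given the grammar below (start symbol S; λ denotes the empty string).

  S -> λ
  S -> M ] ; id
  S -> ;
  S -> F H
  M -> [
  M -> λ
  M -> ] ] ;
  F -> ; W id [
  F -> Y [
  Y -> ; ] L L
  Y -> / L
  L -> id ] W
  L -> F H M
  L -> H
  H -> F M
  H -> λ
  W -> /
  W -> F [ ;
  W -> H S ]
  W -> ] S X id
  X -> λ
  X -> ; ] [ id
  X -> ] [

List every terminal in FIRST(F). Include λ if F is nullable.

F -> ; W id [ contributes {;}.
From F -> Y [: add FIRST(Y) = { /, ; }.
Union: FIRST(F) = { /, ; }.

{ /, ; }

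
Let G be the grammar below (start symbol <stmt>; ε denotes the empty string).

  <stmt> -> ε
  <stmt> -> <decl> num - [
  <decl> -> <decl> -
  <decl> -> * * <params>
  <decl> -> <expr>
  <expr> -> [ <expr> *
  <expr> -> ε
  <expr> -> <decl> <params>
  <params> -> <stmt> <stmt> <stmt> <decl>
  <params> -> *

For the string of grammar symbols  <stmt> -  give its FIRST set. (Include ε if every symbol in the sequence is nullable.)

{ *, -, [, num }

Add FIRST(<stmt>)\{ε} = { *, -, [, num }; <stmt> is nullable, continue.
- is a terminal; add {-} and stop.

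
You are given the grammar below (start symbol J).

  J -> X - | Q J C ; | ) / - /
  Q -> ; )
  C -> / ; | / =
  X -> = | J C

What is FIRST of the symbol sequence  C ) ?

{ / }

Add FIRST(C) = { / }; C is not nullable, stop.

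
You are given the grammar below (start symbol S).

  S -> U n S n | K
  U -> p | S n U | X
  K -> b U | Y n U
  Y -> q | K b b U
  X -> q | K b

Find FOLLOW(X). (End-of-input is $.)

In U -> X: X is at the end, add FOLLOW(U) = { $, b, n }.
Union: FOLLOW(X) = { $, b, n }.

{ $, b, n }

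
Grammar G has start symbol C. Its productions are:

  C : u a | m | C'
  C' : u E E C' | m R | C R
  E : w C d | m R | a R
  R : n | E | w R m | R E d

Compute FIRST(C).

C : u a contributes {u}.
C : m contributes {m}.
From C : C': add FIRST(C') = { m, u }.
Union: FIRST(C) = { m, u }.

{ m, u }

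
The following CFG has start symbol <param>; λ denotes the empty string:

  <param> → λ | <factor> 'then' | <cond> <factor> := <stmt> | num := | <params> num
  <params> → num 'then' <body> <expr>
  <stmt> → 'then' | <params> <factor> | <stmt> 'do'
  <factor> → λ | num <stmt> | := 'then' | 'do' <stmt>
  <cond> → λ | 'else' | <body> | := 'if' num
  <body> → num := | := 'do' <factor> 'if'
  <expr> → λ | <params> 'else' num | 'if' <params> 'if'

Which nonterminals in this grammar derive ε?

{ <cond>, <expr>, <factor>, <param> }

Directly nullable (have an λ-production): <param>, <factor>, <cond>, <expr>.
No other nonterminal has a production whose RHS symbols are all nullable.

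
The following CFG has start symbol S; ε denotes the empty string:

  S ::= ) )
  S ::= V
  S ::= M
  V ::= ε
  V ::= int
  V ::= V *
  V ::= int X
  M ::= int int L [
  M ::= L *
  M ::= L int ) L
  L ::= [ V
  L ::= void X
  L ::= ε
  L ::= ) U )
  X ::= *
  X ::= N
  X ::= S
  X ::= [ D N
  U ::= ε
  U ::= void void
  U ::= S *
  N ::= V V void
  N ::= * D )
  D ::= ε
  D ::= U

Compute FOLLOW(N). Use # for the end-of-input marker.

{ #, *, [, int, void }

In X ::= N: N is at the end, add FOLLOW(X) = { #, *, [, int, void }.
In X ::= [ D N: N is at the end, add FOLLOW(X) = { #, *, [, int, void }.
Union: FOLLOW(N) = { #, *, [, int, void }.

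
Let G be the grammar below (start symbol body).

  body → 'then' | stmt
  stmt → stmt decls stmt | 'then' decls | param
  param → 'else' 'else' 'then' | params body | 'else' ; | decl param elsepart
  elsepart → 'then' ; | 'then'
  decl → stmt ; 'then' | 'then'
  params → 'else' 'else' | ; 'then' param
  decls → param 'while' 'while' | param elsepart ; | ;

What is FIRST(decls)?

From decls → param 'while' 'while': add FIRST(param) = { 'else', 'then', ; }.
From decls → param elsepart ;: add FIRST(param) = { 'else', 'then', ; }.
decls → ; contributes {;}.
Union: FIRST(decls) = { 'else', 'then', ; }.

{ 'else', 'then', ; }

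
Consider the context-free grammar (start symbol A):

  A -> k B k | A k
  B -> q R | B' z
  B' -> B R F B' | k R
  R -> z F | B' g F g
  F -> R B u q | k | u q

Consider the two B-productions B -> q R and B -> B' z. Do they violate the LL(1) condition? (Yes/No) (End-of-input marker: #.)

Yes

FIRST(q R) = { q } and FIRST(B' z) = { k, q }.
Both contain q, so the two alternatives are not disjoint — LL(1) conflict.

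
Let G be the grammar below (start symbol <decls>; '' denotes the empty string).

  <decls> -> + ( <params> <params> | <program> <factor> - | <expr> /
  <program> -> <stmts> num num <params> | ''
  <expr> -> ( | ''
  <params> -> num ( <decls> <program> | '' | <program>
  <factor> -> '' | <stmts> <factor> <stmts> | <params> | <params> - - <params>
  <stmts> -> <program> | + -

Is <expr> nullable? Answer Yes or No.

Yes

<expr> has an ''-production, so <expr> ⇒ ''.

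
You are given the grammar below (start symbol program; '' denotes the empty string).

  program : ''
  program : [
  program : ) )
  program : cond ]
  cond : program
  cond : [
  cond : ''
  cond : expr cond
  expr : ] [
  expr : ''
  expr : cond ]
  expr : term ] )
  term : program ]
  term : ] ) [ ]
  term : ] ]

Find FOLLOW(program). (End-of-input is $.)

program is the start symbol, so $ ∈ FOLLOW(program).
In cond : program: program is at the end, add FOLLOW(cond) = { ] }.
In term : program ]: add FIRST(]) = { ] }.
Union: FOLLOW(program) = { $, ] }.

{ $, ] }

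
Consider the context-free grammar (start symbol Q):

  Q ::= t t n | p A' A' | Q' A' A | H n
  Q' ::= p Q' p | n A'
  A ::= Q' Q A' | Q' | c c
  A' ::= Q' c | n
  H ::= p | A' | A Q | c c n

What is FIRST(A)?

{ c, n, p }

From A ::= Q' Q A': add FIRST(Q') = { n, p }.
From A ::= Q': add FIRST(Q') = { n, p }.
A ::= c c contributes {c}.
Union: FIRST(A) = { c, n, p }.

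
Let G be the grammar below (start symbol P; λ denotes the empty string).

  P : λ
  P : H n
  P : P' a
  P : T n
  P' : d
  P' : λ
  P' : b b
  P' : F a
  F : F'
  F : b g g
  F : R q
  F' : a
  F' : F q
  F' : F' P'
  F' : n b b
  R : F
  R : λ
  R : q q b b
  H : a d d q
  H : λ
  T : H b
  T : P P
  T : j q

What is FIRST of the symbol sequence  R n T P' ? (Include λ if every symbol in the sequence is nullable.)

Add FIRST(R)\{λ} = { a, b, n, q }; R is nullable, continue.
n is a terminal; add {n} and stop.

{ a, b, n, q }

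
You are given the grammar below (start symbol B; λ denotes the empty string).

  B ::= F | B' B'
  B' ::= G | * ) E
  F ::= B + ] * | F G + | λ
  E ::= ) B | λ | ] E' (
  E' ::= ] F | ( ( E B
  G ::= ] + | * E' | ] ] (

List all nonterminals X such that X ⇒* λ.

Directly nullable (have an λ-production): F, E.
B ::= F with every symbol nullable, so B is nullable.
No other nonterminal has a production whose RHS symbols are all nullable.

{ B, E, F }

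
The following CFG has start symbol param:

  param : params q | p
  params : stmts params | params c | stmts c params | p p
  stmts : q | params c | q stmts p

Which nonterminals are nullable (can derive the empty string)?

{ } (none)

No nonterminal has an empty production or an RHS whose symbols are all nullable.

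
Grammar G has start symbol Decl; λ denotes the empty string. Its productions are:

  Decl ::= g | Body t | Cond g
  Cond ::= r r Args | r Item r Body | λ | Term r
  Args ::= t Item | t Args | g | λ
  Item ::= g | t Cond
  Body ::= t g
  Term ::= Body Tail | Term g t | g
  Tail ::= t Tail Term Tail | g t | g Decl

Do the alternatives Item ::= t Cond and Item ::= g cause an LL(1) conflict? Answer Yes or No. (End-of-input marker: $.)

No

FIRST(t Cond) = { t } and FIRST(g) = { g }.
The FIRST sets are disjoint and neither alternative is nullable — no conflict.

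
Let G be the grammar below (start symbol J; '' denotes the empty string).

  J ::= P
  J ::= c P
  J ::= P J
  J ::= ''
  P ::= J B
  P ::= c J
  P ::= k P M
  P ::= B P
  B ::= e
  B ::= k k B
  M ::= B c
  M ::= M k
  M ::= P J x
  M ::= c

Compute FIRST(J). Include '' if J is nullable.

From J ::= P: add FIRST(P) = { c, e, k }.
J ::= c P contributes {c}.
From J ::= P J: add FIRST(P) = { c, e, k }.
J ::= '' contributes ''.
Union: FIRST(J) = { c, e, k, '' }.

{ c, e, k, '' }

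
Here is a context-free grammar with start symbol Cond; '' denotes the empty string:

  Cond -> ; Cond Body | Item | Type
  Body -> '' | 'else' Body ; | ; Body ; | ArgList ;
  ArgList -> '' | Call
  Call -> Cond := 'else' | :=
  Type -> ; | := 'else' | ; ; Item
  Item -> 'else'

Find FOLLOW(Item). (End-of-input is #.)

In Cond -> Item: Item is at the end, add FOLLOW(Cond) = { #, 'else', :=, ; }.
In Type -> ; ; Item: Item is at the end, add FOLLOW(Type) = { #, 'else', :=, ; }.
Union: FOLLOW(Item) = { #, 'else', :=, ; }.

{ #, 'else', :=, ; }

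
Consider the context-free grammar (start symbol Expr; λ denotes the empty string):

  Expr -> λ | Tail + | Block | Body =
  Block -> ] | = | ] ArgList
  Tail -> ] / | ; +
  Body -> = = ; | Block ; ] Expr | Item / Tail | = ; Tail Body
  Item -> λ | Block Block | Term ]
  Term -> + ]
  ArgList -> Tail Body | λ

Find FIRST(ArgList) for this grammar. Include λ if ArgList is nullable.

{ ;, ], λ }

From ArgList -> Tail Body: add FIRST(Tail) = { ;, ] }.
ArgList -> λ contributes λ.
Union: FIRST(ArgList) = { ;, ], λ }.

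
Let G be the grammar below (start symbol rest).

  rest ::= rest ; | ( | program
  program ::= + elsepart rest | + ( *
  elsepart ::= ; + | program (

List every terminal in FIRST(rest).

{ (, + }

From rest ::= rest ;: add FIRST(rest) = { (, + }.
rest ::= ( contributes {(}.
From rest ::= program: add FIRST(program) = { + }.
Union: FIRST(rest) = { (, + }.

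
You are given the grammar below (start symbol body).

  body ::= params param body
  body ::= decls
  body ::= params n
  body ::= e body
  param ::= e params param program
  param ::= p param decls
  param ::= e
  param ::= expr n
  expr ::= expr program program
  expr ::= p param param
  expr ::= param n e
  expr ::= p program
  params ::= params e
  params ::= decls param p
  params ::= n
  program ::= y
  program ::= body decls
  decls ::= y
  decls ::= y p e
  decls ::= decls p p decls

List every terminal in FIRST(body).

From body ::= params param body: add FIRST(params) = { n, y }.
From body ::= decls: add FIRST(decls) = { y }.
From body ::= params n: add FIRST(params) = { n, y }.
body ::= e body contributes {e}.
Union: FIRST(body) = { e, n, y }.

{ e, n, y }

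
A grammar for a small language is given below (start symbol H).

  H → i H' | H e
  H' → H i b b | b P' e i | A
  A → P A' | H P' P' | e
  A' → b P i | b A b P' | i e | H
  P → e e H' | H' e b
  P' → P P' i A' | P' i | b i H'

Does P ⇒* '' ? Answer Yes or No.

No nonterminal in this grammar is nullable.
No production of P has an RHS whose symbols are all nullable, so P is not nullable.

No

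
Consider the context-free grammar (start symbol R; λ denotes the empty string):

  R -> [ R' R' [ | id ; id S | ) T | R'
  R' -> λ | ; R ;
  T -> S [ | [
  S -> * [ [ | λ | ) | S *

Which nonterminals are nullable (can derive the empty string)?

{ R, R', S }

Directly nullable (have an λ-production): R', S.
R -> R' with every symbol nullable, so R is nullable.
No other nonterminal has a production whose RHS symbols are all nullable.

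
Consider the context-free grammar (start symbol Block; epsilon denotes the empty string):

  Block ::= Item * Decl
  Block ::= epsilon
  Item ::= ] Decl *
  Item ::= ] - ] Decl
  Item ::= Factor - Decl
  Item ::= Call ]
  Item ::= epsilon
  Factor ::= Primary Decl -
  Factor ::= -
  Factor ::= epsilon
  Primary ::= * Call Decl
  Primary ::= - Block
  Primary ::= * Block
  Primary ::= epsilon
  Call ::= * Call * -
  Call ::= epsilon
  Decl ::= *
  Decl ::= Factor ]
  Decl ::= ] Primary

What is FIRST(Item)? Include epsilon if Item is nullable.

{ *, -, ], epsilon }

Item ::= ] Decl * contributes {]}.
Item ::= ] - ] Decl contributes {]}.
From Item ::= Factor - Decl: Factor nullable, take FIRST(Factor) ∪ {-} = { *, -, ] }.
From Item ::= Call ]: Call nullable, take FIRST(Call) ∪ {]} = { *, ] }.
Item ::= epsilon contributes epsilon.
Union: FIRST(Item) = { *, -, ], epsilon }.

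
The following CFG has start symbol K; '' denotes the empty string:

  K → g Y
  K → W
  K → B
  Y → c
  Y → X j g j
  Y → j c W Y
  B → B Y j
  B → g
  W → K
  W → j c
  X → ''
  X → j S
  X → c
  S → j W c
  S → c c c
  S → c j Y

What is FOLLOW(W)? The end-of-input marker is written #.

{ #, c, j }

In K → W: W is at the end, add FOLLOW(K) = { #, c, j }.
In Y → j c W Y: add FIRST(Y) = { c, j }.
In S → j W c: add FIRST(c) = { c }.
Union: FOLLOW(W) = { #, c, j }.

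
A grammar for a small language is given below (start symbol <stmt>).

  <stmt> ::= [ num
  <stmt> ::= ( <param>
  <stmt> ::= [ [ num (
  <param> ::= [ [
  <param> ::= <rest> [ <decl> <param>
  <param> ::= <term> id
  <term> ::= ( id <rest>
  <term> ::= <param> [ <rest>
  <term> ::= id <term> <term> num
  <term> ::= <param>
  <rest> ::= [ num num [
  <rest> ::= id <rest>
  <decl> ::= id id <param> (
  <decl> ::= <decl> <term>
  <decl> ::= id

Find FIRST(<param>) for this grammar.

{ (, [, id }

<param> ::= [ [ contributes {[}.
From <param> ::= <rest> [ <decl> <param>: add FIRST(<rest>) = { [, id }.
From <param> ::= <term> id: add FIRST(<term>) = { (, [, id }.
Union: FIRST(<param>) = { (, [, id }.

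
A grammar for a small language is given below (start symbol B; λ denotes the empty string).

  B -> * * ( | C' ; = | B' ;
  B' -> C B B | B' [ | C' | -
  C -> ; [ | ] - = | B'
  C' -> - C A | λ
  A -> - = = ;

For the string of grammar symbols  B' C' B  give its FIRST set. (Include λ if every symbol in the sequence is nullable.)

Add FIRST(B')\{λ} = { *, -, ;, [, ] }; B' is nullable, continue.
Add FIRST(C')\{λ} = { - }; C' is nullable, continue.
Add FIRST(B) = { *, -, ;, [, ] }; B is not nullable, stop.

{ *, -, ;, [, ] }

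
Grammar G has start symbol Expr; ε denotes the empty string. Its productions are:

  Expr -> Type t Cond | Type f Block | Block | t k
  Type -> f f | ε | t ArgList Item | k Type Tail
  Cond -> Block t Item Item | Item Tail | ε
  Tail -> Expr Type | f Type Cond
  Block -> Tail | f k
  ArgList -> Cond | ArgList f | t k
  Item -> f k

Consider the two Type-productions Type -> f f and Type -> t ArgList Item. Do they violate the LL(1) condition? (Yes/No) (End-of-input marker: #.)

No

FIRST(f f) = { f } and FIRST(t ArgList Item) = { t }.
The FIRST sets are disjoint and neither alternative is nullable — no conflict.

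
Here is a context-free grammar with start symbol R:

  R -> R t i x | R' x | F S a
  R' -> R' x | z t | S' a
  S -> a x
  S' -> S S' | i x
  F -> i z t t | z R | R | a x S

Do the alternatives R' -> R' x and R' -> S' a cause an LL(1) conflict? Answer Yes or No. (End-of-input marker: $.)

FIRST(R' x) = { a, i, z } and FIRST(S' a) = { a, i }.
Both contain a, so the two alternatives are not disjoint — LL(1) conflict.

Yes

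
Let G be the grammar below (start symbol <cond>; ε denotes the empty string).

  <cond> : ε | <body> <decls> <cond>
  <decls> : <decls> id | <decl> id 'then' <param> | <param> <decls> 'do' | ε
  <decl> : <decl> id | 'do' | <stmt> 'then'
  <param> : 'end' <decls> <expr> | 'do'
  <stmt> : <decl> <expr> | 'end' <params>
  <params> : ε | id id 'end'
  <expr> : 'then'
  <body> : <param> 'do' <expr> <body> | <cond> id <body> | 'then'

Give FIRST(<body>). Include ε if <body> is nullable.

From <body> : <param> 'do' <expr> <body>: add FIRST(<param>) = { 'do', 'end' }.
From <body> : <cond> id <body>: <cond> nullable, take FIRST(<cond>) ∪ {id} = { 'do', 'end', 'then', id }.
<body> : 'then' contributes {'then'}.
Union: FIRST(<body>) = { 'do', 'end', 'then', id }.

{ 'do', 'end', 'then', id }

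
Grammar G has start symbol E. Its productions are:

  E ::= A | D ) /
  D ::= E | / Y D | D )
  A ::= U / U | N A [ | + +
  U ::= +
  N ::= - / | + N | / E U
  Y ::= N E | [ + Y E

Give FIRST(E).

From E ::= A: add FIRST(A) = { +, -, / }.
From E ::= D ) /: add FIRST(D) = { +, -, / }.
Union: FIRST(E) = { +, -, / }.

{ +, -, / }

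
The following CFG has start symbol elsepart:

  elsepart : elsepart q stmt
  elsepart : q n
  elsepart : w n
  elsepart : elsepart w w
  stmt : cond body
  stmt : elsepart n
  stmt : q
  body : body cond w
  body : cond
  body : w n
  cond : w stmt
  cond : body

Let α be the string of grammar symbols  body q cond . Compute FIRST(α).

Add FIRST(body) = { w }; body is not nullable, stop.

{ w }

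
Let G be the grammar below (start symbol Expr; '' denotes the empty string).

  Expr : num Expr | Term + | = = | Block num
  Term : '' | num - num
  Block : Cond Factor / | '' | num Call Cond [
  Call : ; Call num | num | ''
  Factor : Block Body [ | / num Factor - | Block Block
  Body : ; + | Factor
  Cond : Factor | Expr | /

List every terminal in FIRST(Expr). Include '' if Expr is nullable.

Expr : num Expr contributes {num}.
From Expr : Term +: Term nullable, take FIRST(Term) ∪ {+} = { +, num }.
Expr : = = contributes {=}.
From Expr : Block num: Block nullable, take FIRST(Block) ∪ {num} = { +, /, ;, =, [, num }.
Union: FIRST(Expr) = { +, /, ;, =, [, num }.

{ +, /, ;, =, [, num }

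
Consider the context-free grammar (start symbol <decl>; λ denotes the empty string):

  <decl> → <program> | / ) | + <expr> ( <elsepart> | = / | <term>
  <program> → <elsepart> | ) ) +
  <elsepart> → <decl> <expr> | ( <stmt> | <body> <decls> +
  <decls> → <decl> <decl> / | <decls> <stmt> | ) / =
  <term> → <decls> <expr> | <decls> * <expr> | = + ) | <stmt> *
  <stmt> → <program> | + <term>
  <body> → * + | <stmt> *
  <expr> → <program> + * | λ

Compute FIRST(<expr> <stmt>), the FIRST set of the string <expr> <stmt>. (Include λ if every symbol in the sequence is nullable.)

Add FIRST(<expr>)\{λ} = { (, ), *, +, /, = }; <expr> is nullable, continue.
Add FIRST(<stmt>) = { (, ), *, +, /, = }; <stmt> is not nullable, stop.

{ (, ), *, +, /, = }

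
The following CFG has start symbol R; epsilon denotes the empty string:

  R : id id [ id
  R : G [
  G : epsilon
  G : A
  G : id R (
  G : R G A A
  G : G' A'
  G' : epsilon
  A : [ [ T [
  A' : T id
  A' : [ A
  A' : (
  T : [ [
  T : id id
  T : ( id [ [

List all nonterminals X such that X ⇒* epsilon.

{ G, G' }

Directly nullable (have an epsilon-production): G, G'.
No other nonterminal has a production whose RHS symbols are all nullable.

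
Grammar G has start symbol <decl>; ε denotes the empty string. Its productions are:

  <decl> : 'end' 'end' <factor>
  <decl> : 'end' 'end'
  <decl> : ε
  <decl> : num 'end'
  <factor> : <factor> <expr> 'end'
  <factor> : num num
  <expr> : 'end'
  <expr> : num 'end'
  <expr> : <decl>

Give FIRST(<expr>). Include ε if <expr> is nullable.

{ 'end', num, ε }

<expr> : 'end' contributes {'end'}.
<expr> : num 'end' contributes {num}.
From <expr> : <decl>: add FIRST(<decl>) = { 'end', num, ε } (including ε since <decl> is nullable).
Union: FIRST(<expr>) = { 'end', num, ε }.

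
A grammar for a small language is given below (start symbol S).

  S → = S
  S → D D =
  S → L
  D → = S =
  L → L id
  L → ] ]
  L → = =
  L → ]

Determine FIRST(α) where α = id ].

{ id }

id is a terminal; add {id} and stop.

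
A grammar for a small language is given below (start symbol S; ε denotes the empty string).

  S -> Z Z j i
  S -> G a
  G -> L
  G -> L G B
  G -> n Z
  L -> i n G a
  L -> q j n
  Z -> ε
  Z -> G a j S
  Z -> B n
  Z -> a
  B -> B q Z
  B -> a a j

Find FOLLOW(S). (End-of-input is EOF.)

S is the start symbol, so EOF ∈ FOLLOW(S).
In Z -> G a j S: S is at the end, add FOLLOW(Z) = { a, i, j, n, q }.
Union: FOLLOW(S) = { EOF, a, i, j, n, q }.

{ EOF, a, i, j, n, q }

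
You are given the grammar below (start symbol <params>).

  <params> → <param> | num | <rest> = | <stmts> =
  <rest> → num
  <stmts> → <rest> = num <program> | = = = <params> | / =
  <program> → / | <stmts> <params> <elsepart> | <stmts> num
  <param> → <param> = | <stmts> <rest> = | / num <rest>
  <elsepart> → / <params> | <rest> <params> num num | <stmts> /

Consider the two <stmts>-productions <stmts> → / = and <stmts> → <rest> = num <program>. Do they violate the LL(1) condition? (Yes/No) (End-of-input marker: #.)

No

FIRST(/ =) = { / } and FIRST(<rest> = num <program>) = { num }.
The FIRST sets are disjoint and neither alternative is nullable — no conflict.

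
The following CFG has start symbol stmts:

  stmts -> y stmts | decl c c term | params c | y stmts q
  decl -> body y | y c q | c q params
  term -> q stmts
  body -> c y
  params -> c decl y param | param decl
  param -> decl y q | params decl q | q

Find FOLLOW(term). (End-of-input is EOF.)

{ EOF, q }

In stmts -> decl c c term: term is at the end, add FOLLOW(stmts) = { EOF, q }.
Union: FOLLOW(term) = { EOF, q }.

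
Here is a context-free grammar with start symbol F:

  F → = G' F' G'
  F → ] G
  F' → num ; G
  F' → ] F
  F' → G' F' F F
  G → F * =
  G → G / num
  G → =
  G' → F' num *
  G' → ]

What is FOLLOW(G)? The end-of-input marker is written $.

{ $, *, /, =, ], num }

In F → ] G: G is at the end, add FOLLOW(F) = { $, *, =, ], num }.
In F' → num ; G: G is at the end, add FOLLOW(F') = { =, ], num }.
In G → G / num: add FIRST(/ num) = { / }.
Union: FOLLOW(G) = { $, *, /, =, ], num }.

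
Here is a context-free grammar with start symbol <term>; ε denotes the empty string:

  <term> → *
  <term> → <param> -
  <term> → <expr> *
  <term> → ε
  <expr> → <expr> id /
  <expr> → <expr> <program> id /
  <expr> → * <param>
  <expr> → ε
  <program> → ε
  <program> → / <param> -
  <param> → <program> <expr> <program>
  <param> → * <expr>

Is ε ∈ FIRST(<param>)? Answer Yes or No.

Yes

<param> → <program> <expr> <program> and each of <program>, <expr>, <program> is nullable, so <param> ⇒* ε.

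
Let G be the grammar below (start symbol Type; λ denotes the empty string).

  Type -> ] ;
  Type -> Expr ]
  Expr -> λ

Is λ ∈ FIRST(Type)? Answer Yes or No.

Nullable nonterminals: Expr.
No production of Type has an RHS whose symbols are all nullable, so Type is not nullable.

No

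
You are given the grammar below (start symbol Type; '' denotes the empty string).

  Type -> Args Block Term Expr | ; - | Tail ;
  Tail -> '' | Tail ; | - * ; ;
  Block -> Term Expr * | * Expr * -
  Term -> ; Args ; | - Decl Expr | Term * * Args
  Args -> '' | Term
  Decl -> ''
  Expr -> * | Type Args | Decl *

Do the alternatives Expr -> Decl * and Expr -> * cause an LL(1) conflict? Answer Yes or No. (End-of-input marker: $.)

FIRST(Decl *) = { * } and FIRST(*) = { * }.
Both contain *, so the two alternatives are not disjoint — LL(1) conflict.

Yes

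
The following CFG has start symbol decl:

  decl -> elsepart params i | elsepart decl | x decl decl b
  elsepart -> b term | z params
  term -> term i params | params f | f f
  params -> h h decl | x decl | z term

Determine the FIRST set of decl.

From decl -> elsepart params i: add FIRST(elsepart) = { b, z }.
From decl -> elsepart decl: add FIRST(elsepart) = { b, z }.
decl -> x decl decl b contributes {x}.
Union: FIRST(decl) = { b, x, z }.

{ b, x, z }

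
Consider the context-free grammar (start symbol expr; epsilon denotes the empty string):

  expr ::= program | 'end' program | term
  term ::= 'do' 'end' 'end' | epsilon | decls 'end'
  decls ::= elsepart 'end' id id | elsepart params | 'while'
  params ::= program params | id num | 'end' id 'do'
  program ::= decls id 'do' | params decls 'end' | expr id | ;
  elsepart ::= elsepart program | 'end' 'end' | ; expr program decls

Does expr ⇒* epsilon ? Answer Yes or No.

Yes

expr ::= term and each of term is nullable, so expr ⇒* epsilon.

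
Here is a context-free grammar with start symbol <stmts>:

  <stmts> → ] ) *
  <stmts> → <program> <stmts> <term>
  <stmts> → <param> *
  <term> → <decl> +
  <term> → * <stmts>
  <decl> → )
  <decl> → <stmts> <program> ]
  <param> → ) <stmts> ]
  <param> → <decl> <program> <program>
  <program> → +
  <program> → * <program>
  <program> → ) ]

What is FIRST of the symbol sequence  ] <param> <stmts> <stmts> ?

{ ] }

] is a terminal; add {]} and stop.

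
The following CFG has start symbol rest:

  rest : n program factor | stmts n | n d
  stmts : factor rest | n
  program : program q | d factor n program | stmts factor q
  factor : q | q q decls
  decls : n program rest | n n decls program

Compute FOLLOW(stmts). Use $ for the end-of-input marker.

In rest : stmts n: add FIRST(n) = { n }.
In program : stmts factor q: add FIRST(factor q) = { q }.
Union: FOLLOW(stmts) = { n, q }.

{ n, q }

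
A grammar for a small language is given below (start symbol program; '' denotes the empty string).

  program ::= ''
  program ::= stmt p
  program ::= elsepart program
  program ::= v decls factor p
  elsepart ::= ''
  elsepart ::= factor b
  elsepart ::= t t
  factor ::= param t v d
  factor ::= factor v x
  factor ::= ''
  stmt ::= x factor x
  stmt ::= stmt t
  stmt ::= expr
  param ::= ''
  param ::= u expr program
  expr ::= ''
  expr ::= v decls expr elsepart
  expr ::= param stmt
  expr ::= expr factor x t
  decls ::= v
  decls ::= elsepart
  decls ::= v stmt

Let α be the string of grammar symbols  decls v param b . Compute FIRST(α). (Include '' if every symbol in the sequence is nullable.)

Add FIRST(decls)\{''} = { b, t, u, v }; decls is nullable, continue.
v is a terminal; add {v} and stop.

{ b, t, u, v }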